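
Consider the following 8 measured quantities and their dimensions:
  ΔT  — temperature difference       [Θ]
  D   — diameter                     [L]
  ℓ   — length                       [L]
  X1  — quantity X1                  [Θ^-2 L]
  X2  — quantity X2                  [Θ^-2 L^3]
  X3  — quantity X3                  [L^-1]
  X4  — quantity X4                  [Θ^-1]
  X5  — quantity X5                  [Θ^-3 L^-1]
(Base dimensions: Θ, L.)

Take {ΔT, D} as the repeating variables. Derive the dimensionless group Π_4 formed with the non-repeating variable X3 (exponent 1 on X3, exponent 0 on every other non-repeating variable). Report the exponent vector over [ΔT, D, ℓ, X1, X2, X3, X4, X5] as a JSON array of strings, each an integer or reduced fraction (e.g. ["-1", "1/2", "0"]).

["0", "1", "0", "0", "0", "1", "0", "0"]

Exponent matrix [Θ,L] × [ΔT,D,ℓ,X1,X2,X3,X4,X5]:
  Θ: [ 1  0  0 -2 -2  0 -1 -3]
  L: [ 0  1  1  1  3 -1  0 -1]
Echelon form has 2 nonzero rows (pivots: ΔT,D)
Pivot set = {ΔT,D}, free = {ℓ,X1,X2,X3,X4,X5}
RREF:
  r0: [   1    0    0   -2   -2    0   -1   -3]
  r1: [   0    1    1    1    3   -1    0   -1]
Fix exponent of X3 at 1, ℓ at 0, X1 at 0, X2 at 0, X4 at 0, X5 at 0; solve each RREF row for its pivot's exponent:
  r0: exp(ΔT) + (0)·1 = 0 ⇒ exp(ΔT) = 0
  r1: exp(D) + (-1)·1 = 0 ⇒ exp(D) = 1
Π_4 = D · X3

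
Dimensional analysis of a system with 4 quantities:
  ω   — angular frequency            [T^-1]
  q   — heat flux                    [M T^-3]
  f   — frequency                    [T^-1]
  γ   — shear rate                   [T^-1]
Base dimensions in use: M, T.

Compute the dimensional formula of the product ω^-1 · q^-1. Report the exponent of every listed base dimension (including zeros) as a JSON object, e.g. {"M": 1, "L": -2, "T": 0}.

Write exponents as rows M,T / cols ω,q,f,γ:
  M: [ 0  1  0  0]
  T: [-1 -3 -1 -1]
  [M]: (-1)·0+(-1)·1 = -1
  [T]: (-1)·-1+(-1)·-3 = 4
⇒ M^-1 T^4

{"M": -1, "T": 4}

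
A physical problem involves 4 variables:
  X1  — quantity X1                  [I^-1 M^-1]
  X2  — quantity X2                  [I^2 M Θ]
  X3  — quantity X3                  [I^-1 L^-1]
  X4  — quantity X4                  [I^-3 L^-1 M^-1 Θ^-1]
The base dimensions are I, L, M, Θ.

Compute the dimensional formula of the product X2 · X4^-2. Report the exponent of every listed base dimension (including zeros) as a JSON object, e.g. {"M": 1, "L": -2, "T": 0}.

Write exponents as rows I,L,M,Θ / cols X1,X2,X3,X4:
  I: [-1  2 -1 -3]
  L: [ 0  0 -1 -1]
  M: [-1  1  0 -1]
  Θ: [ 0  1  0 -1]
  [I]: (1)·2+(-2)·-3 = 8
  [L]: (1)·0+(-2)·-1 = 2
  [M]: (1)·1+(-2)·-1 = 3
  [Θ]: (1)·1+(-2)·-1 = 3
⇒ I^8 L^2 M^3 Θ^3

{"I": 8, "L": 2, "M": 3, "Θ": 3}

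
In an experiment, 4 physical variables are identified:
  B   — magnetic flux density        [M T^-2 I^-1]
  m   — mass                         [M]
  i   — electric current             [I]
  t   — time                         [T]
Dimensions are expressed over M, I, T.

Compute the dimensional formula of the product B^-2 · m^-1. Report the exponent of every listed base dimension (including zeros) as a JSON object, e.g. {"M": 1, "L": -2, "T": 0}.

{"M": -3, "I": 2, "T": 4}

Dimensional matrix (M×I×T by B×m×i×t):
  M: [ 1  1  0  0]
  I: [-1  0  1  0]
  T: [-2  0  0  1]
  [M]: (-2)·1+(-1)·1 = -3
  [I]: (-2)·-1+(-1)·0 = 2
  [T]: (-2)·-2+(-1)·0 = 4
⇒ M^-3 I^2 T^4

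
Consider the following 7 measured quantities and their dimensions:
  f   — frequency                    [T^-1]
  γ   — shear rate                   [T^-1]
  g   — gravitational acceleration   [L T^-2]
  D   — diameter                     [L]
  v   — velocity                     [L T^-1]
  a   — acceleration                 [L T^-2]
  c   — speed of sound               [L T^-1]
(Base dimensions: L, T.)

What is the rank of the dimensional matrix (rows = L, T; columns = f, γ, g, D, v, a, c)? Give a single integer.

2

Dimensional matrix (L×T by f×γ×g×D×v×a×c):
  L: [ 0  0  1  1  1  1  1]
  T: [-1 -1 -2  0 -1 -2 -1]
Echelon form has 2 nonzero rows (pivots: f,g)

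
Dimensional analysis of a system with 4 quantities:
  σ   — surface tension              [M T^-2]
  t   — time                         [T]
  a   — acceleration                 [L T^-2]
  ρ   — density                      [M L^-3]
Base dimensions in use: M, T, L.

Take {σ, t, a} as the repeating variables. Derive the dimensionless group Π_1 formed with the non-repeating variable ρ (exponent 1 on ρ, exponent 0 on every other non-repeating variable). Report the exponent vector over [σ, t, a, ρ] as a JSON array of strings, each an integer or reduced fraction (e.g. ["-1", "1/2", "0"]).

["-1", "4", "3", "1"]

Write exponents as rows M,T,L / cols σ,t,a,ρ:
  M: [ 1  0  0  1]
  T: [-2  1 -2  0]
  L: [ 0  0  1 -3]
RREF → pivots at {σ,t,a} ⇒ r = 3
Pivot set = {σ,t,a}, free = {ρ}
RREF:
  r0: [   1    0    0    1]
  r1: [   0    1    0   -4]
  r2: [   0    0    1   -3]
Fix exponent of ρ at 1; solve each RREF row for its pivot's exponent:
  r0: exp(σ) + (1)·1 = 0 ⇒ exp(σ) = -1
  r1: exp(t) + (-4)·1 = 0 ⇒ exp(t) = 4
  r2: exp(a) + (-3)·1 = 0 ⇒ exp(a) = 3
Π_1 = σ^-1 · t^4 · a^3 · ρ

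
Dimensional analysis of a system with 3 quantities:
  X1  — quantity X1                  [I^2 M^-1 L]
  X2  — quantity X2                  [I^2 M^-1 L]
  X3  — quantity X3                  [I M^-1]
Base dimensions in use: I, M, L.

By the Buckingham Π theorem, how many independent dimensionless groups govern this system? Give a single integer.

Exponent matrix [I,M,L] × [X1,X2,X3]:
  I: [ 2  2  1]
  M: [-1 -1 -1]
  L: [ 1  1  0]
Echelon form has 2 nonzero rows (pivots: X1,X3)
n=3, r=2 ⇒ 1 dimensionless group

1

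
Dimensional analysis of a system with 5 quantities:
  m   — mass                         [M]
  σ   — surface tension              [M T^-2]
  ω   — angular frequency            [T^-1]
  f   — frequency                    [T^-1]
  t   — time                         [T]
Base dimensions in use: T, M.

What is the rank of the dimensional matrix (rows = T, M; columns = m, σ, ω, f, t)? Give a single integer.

2

Dimensional matrix (T×M by m×σ×ω×f×t):
  T: [ 0 -2 -1 -1  1]
  M: [ 1  1  0  0  0]
Echelon form has 2 nonzero rows (pivots: m,σ)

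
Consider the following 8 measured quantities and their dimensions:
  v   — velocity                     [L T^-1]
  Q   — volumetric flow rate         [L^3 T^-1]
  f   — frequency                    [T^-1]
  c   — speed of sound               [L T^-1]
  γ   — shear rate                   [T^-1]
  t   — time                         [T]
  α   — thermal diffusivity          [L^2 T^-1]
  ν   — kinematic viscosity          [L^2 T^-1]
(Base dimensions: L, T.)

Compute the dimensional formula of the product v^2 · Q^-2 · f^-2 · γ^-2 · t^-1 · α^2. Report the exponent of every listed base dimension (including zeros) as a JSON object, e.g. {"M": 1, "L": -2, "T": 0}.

Exponent matrix [L,T] × [v,Q,f,c,γ,t,α,ν]:
  L: [ 1  3  0  1  0  0  2  2]
  T: [-1 -1 -1 -1 -1  1 -1 -1]
  [L]: (2)·1+(-2)·3+(-2)·0+(-2)·0+(-1)·0+(2)·2 = 0
  [T]: (2)·-1+(-2)·-1+(-2)·-1+(-2)·-1+(-1)·1+(2)·-1 = 1
⇒ T

{"L": 0, "T": 1}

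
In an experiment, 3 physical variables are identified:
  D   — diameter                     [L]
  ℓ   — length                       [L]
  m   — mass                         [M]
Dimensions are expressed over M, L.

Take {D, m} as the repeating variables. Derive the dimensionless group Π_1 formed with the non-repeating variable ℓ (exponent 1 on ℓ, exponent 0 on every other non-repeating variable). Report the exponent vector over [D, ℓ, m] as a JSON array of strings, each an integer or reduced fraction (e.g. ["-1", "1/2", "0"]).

["-1", "1", "0"]

Write exponents as rows M,L / cols D,ℓ,m:
  M: [ 0  0  1]
  L: [ 1  1  0]
Echelon form has 2 nonzero rows (pivots: D,m)
Repeat: D,m; free: ℓ
RREF:
  r0: [   1    1    0]
  r1: [   0    0    1]
Fix exponent of ℓ at 1; solve each RREF row for its pivot's exponent:
  r0: exp(D) + (1)·1 = 0 ⇒ exp(D) = -1
  r1: exp(m) + (0)·1 = 0 ⇒ exp(m) = 0
Π_1 = D^-1 · ℓ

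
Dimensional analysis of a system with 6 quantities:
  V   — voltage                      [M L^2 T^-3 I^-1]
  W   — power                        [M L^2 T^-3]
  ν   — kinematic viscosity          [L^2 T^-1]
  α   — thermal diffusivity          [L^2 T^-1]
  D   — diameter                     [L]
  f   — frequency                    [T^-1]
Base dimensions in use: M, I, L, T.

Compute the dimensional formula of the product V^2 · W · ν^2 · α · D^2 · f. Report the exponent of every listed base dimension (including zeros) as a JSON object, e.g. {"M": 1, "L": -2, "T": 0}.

{"M": 3, "I": -2, "L": 14, "T": -13}

Dimensional matrix (M×I×L×T by V×W×ν×α×D×f):
  M: [ 1  1  0  0  0  0]
  I: [-1  0  0  0  0  0]
  L: [ 2  2  2  2  1  0]
  T: [-3 -3 -1 -1  0 -1]
  [M]: (2)·1+(1)·1+(2)·0+(1)·0+(2)·0+(1)·0 = 3
  [I]: (2)·-1+(1)·0+(2)·0+(1)·0+(2)·0+(1)·0 = -2
  [L]: (2)·2+(1)·2+(2)·2+(1)·2+(2)·1+(1)·0 = 14
  [T]: (2)·-3+(1)·-3+(2)·-1+(1)·-1+(2)·0+(1)·-1 = -13
⇒ M^3 I^-2 L^14 T^-13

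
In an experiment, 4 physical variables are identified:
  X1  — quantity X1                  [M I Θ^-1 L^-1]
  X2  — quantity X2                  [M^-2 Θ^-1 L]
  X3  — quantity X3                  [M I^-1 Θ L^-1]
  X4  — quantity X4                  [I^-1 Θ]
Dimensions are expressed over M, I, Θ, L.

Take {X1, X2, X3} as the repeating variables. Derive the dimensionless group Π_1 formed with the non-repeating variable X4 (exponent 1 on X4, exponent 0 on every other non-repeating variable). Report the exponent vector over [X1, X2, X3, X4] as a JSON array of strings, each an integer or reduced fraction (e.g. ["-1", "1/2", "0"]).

Dimensional matrix (M×I×Θ×L by X1×X2×X3×X4):
  M: [ 1 -2  1  0]
  I: [ 1  0 -1 -1]
  Θ: [-1 -1  1  1]
  L: [-1  1 -1  0]
RREF → pivots at {X1,X2,X3} ⇒ r = 3
Repeat: X1,X2,X3; free: X4
RREF:
  r0: [   1    0    0 -1/2]
  r1: [   0    1    0    0]
  r2: [   0    0    1  1/2]
  r3: [   0    0    0    0]
Fix exponent of X4 at 1; solve each RREF row for its pivot's exponent:
  r0: exp(X1) + (-1/2)·1 = 0 ⇒ exp(X1) = 1/2
  r1: exp(X2) + (0)·1 = 0 ⇒ exp(X2) = 0
  r2: exp(X3) + (1/2)·1 = 0 ⇒ exp(X3) = -1/2
Π_1 = X1^(1/2) · X3^(-1/2) · X4

["1/2", "0", "-1/2", "1"]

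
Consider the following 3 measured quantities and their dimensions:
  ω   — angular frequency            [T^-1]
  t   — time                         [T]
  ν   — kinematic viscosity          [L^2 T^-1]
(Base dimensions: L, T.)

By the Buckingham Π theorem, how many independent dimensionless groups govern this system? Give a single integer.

Write exponents as rows L,T / cols ω,t,ν:
  L: [ 0  0  2]
  T: [-1  1 -1]
RREF → pivots at {ω,ν} ⇒ r = 2
3 vars − rank 2 = 1 Π group

1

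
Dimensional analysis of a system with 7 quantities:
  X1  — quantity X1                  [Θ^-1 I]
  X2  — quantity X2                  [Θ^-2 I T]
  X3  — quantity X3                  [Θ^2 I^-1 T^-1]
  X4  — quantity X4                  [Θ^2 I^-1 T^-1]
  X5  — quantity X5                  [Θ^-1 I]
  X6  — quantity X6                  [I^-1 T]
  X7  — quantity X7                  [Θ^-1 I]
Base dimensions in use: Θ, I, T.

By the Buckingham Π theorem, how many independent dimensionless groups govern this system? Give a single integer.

Exponent matrix [Θ,I,T] × [X1,X2,X3,X4,X5,X6,X7]:
  Θ: [-1 -2  2  2 -1  0 -1]
  I: [ 1  1 -1 -1  1 -1  1]
  T: [ 0  1 -1 -1  0  1  0]
Echelon form has 2 nonzero rows (pivots: X1,X2)
7 vars − rank 2 = 5 Π groups

5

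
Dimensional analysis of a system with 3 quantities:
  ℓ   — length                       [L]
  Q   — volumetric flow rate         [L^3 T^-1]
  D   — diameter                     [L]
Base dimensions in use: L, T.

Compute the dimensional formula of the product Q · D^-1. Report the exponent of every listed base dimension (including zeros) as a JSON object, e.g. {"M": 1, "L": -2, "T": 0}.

Dimensional matrix (L×T by ℓ×Q×D):
  L: [ 1  3  1]
  T: [ 0 -1  0]
  [L]: (1)·3+(-1)·1 = 2
  [T]: (1)·-1+(-1)·0 = -1
⇒ L^2 T^-1

{"L": 2, "T": -1}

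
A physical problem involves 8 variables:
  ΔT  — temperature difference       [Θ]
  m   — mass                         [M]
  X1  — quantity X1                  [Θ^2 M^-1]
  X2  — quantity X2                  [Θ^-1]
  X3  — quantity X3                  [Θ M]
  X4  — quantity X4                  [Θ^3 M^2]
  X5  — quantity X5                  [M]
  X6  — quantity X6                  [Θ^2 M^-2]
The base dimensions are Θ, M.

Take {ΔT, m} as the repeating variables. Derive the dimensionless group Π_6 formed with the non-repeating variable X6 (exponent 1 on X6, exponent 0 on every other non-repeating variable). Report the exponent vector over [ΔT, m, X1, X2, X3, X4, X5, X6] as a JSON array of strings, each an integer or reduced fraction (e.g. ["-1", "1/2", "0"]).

Dimensional matrix (Θ×M by ΔT×m×X1×X2×X3×X4×X5×X6):
  Θ: [ 1  0  2 -1  1  3  0  2]
  M: [ 0  1 -1  0  1  2  1 -2]
Row reduction gives pivot columns ΔT,m; rank = 2
Repeat: ΔT,m; free: X1,X2,X3,X4,X5,X6
RREF:
  r0: [   1    0    2   -1    1    3    0    2]
  r1: [   0    1   -1    0    1    2    1   -2]
Fix exponent of X6 at 1, X1 at 0, X2 at 0, X3 at 0, X4 at 0, X5 at 0; solve each RREF row for its pivot's exponent:
  r0: exp(ΔT) + (2)·1 = 0 ⇒ exp(ΔT) = -2
  r1: exp(m) + (-2)·1 = 0 ⇒ exp(m) = 2
Π_6 = ΔT^-2 · m^2 · X6

["-2", "2", "0", "0", "0", "0", "0", "1"]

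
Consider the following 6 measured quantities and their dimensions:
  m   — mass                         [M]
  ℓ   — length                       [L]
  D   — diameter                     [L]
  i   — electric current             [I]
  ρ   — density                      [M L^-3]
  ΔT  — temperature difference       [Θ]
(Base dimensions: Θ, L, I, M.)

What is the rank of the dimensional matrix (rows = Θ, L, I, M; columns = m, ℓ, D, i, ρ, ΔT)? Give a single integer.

4

Dimensional matrix (Θ×L×I×M by m×ℓ×D×i×ρ×ΔT):
  Θ: [ 0  0  0  0  0  1]
  L: [ 0  1  1  0 -3  0]
  I: [ 0  0  0  1  0  0]
  M: [ 1  0  0  0  1  0]
Echelon form has 4 nonzero rows (pivots: m,ℓ,i,ΔT)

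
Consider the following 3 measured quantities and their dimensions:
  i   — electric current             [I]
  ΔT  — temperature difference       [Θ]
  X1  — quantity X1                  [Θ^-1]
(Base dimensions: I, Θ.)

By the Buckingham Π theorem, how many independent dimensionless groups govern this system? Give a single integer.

1

Write exponents as rows I,Θ / cols i,ΔT,X1:
  I: [ 1  0  0]
  Θ: [ 0  1 -1]
RREF → pivots at {i,ΔT} ⇒ r = 2
3 vars − rank 2 = 1 Π group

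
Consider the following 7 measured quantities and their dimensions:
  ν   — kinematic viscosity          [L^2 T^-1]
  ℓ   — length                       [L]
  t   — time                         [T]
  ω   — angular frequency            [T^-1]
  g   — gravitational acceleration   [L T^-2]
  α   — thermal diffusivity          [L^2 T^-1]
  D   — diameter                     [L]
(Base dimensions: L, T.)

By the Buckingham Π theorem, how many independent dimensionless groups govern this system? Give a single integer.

5

Dimensional matrix (L×T by ν×ℓ×t×ω×g×α×D):
  L: [ 2  1  0  0  1  2  1]
  T: [-1  0  1 -1 -2 -1  0]
RREF → pivots at {ν,ℓ} ⇒ r = 2
Π count = n − r = 7 − 2 = 5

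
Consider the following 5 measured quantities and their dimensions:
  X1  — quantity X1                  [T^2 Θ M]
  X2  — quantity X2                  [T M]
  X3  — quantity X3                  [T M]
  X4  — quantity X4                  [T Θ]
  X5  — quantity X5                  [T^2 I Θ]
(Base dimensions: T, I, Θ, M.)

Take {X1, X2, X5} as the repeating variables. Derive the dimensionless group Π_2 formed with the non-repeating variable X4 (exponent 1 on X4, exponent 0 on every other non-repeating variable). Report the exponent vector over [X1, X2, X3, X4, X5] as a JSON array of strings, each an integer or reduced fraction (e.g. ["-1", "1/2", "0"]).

["-1", "1", "0", "1", "0"]

Dimensional matrix (T×I×Θ×M by X1×X2×X3×X4×X5):
  T: [ 2  1  1  1  2]
  I: [ 0  0  0  0  1]
  Θ: [ 1  0  0  1  1]
  M: [ 1  1  1  0  0]
Echelon form has 3 nonzero rows (pivots: X1,X2,X5)
Pivot set = {X1,X2,X5}, free = {X3,X4}
RREF:
  r0: [   1    0    0    1    0]
  r1: [   0    1    1   -1    0]
  r2: [   0    0    0    0    1]
  r3: [   0    0    0    0    0]
Fix exponent of X4 at 1, X3 at 0; solve each RREF row for its pivot's exponent:
  r0: exp(X1) + (1)·1 = 0 ⇒ exp(X1) = -1
  r1: exp(X2) + (-1)·1 = 0 ⇒ exp(X2) = 1
  r2: exp(X5) + (0)·1 = 0 ⇒ exp(X5) = 0
Π_2 = X1^-1 · X2 · X4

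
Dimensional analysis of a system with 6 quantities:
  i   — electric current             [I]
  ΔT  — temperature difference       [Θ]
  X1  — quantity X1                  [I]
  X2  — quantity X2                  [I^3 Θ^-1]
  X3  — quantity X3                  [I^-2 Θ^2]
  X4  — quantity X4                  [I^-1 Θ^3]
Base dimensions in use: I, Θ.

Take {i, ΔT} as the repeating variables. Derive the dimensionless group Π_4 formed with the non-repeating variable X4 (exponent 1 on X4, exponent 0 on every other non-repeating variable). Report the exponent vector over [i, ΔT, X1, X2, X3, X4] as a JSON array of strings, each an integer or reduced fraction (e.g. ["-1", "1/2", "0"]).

["1", "-3", "0", "0", "0", "1"]

Exponent matrix [I,Θ] × [i,ΔT,X1,X2,X3,X4]:
  I: [ 1  0  1  3 -2 -1]
  Θ: [ 0  1  0 -1  2  3]
Row reduction gives pivot columns i,ΔT; rank = 2
Repeat: i,ΔT; free: X1,X2,X3,X4
RREF:
  r0: [   1    0    1    3   -2   -1]
  r1: [   0    1    0   -1    2    3]
Fix exponent of X4 at 1, X1 at 0, X2 at 0, X3 at 0; solve each RREF row for its pivot's exponent:
  r0: exp(i) + (-1)·1 = 0 ⇒ exp(i) = 1
  r1: exp(ΔT) + (3)·1 = 0 ⇒ exp(ΔT) = -3
Π_4 = i · ΔT^-3 · X4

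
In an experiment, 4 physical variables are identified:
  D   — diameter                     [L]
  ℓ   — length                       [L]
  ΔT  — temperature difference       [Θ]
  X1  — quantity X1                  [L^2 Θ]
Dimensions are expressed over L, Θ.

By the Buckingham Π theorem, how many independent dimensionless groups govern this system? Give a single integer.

Exponent matrix [L,Θ] × [D,ℓ,ΔT,X1]:
  L: [ 1  1  0  2]
  Θ: [ 0  0  1  1]
RREF → pivots at {D,ΔT} ⇒ r = 2
4 vars − rank 2 = 2 Π groups

2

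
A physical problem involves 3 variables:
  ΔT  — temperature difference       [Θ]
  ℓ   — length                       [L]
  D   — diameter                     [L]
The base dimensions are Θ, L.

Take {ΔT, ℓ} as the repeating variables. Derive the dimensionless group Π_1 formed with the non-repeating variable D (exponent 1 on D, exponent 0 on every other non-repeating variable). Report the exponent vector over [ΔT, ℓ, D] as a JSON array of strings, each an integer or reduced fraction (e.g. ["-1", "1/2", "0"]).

Dimensional matrix (Θ×L by ΔT×ℓ×D):
  Θ: [ 1  0  0]
  L: [ 0  1  1]
RREF → pivots at {ΔT,ℓ} ⇒ r = 2
Pivot set = {ΔT,ℓ}, free = {D}
RREF:
  r0: [   1    0    0]
  r1: [   0    1    1]
Fix exponent of D at 1; solve each RREF row for its pivot's exponent:
  r0: exp(ΔT) + (0)·1 = 0 ⇒ exp(ΔT) = 0
  r1: exp(ℓ) + (1)·1 = 0 ⇒ exp(ℓ) = -1
Π_1 = ℓ^-1 · D

["0", "-1", "1"]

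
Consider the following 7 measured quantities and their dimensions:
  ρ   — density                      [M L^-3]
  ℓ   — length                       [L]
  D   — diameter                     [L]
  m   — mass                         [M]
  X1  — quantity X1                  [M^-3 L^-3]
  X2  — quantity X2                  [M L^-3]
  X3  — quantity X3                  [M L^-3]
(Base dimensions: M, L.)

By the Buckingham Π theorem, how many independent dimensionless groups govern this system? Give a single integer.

5

Dimensional matrix (M×L by ρ×ℓ×D×m×X1×X2×X3):
  M: [ 1  0  0  1 -3  1  1]
  L: [-3  1  1  0 -3 -3 -3]
Row reduction gives pivot columns ρ,ℓ; rank = 2
Π count = n − r = 7 − 2 = 5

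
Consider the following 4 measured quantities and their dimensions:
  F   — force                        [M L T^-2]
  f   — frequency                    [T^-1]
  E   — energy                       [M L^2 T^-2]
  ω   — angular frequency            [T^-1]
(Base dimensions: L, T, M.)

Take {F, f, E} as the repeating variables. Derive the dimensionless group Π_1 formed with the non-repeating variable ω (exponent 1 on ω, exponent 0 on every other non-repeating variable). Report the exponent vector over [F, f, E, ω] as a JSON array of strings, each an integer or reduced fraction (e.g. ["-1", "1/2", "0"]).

["0", "-1", "0", "1"]

Exponent matrix [L,T,M] × [F,f,E,ω]:
  L: [ 1  0  2  0]
  T: [-2 -1 -2 -1]
  M: [ 1  0  1  0]
Echelon form has 3 nonzero rows (pivots: F,f,E)
Repeat: F,f,E; free: ω
RREF:
  r0: [   1    0    0    0]
  r1: [   0    1    0    1]
  r2: [   0    0    1    0]
Fix exponent of ω at 1; solve each RREF row for its pivot's exponent:
  r0: exp(F) + (0)·1 = 0 ⇒ exp(F) = 0
  r1: exp(f) + (1)·1 = 0 ⇒ exp(f) = -1
  r2: exp(E) + (0)·1 = 0 ⇒ exp(E) = 0
Π_1 = f^-1 · ω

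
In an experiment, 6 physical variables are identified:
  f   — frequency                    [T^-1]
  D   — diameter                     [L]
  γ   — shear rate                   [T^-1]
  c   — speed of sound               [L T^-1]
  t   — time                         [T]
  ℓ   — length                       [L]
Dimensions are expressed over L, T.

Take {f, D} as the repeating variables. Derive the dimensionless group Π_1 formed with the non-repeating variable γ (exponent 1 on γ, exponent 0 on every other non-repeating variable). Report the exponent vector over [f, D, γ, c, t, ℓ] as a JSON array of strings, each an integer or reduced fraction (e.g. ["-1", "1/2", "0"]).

["-1", "0", "1", "0", "0", "0"]

Dimensional matrix (L×T by f×D×γ×c×t×ℓ):
  L: [ 0  1  0  1  0  1]
  T: [-1  0 -1 -1  1  0]
RREF → pivots at {f,D} ⇒ r = 2
Pivot set = {f,D}, free = {γ,c,t,ℓ}
RREF:
  r0: [   1    0    1    1   -1    0]
  r1: [   0    1    0    1    0    1]
Fix exponent of γ at 1, c at 0, t at 0, ℓ at 0; solve each RREF row for its pivot's exponent:
  r0: exp(f) + (1)·1 = 0 ⇒ exp(f) = -1
  r1: exp(D) + (0)·1 = 0 ⇒ exp(D) = 0
Π_1 = f^-1 · γ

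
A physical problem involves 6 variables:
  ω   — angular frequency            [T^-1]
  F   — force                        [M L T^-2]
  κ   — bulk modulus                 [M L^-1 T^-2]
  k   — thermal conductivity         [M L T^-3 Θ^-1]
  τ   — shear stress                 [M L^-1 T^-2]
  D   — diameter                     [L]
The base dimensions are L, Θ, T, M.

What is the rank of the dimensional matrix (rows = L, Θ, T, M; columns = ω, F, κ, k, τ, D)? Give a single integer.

4

Write exponents as rows L,Θ,T,M / cols ω,F,κ,k,τ,D:
  L: [ 0  1 -1  1 -1  1]
  Θ: [ 0  0  0 -1  0  0]
  T: [-1 -2 -2 -3 -2  0]
  M: [ 0  1  1  1  1  0]
RREF → pivots at {ω,F,κ,k} ⇒ r = 4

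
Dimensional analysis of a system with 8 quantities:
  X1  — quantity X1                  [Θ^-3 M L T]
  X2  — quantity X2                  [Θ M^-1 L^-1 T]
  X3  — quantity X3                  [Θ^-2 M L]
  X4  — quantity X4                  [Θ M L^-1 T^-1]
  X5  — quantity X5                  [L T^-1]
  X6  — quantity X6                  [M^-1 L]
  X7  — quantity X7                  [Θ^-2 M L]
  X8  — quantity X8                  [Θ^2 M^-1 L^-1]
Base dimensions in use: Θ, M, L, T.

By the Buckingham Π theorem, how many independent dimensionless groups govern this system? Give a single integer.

Dimensional matrix (Θ×M×L×T by X1×X2×X3×X4×X5×X6×X7×X8):
  Θ: [-3  1 -2  1  0  0 -2  2]
  M: [ 1 -1  1  1  0 -1  1 -1]
  L: [ 1 -1  1 -1  1  1  1 -1]
  T: [ 1  1  0 -1 -1  0  0  0]
Row reduction gives pivot columns X1,X2,X4; rank = 3
8 vars − rank 3 = 5 Π groups

5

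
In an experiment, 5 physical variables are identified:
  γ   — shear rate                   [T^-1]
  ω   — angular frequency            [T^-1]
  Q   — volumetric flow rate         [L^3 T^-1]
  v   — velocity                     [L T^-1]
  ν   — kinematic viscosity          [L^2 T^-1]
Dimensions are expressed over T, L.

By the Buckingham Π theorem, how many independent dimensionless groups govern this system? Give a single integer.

Exponent matrix [T,L] × [γ,ω,Q,v,ν]:
  T: [-1 -1 -1 -1 -1]
  L: [ 0  0  3  1  2]
Row reduction gives pivot columns γ,Q; rank = 2
n=5, r=2 ⇒ 3 dimensionless groups

3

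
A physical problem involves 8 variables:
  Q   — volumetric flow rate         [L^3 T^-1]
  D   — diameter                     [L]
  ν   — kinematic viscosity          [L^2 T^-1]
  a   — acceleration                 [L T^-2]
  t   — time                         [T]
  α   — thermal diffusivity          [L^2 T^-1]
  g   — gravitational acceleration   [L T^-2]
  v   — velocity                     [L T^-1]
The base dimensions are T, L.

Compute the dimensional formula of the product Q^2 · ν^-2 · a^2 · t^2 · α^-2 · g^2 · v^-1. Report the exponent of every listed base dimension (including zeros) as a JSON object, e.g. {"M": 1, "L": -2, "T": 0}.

{"T": -3, "L": 1}

Write exponents as rows T,L / cols Q,D,ν,a,t,α,g,v:
  T: [-1  0 -1 -2  1 -1 -2 -1]
  L: [ 3  1  2  1  0  2  1  1]
  [T]: (2)·-1+(-2)·-1+(2)·-2+(2)·1+(-2)·-1+(2)·-2+(-1)·-1 = -3
  [L]: (2)·3+(-2)·2+(2)·1+(2)·0+(-2)·2+(2)·1+(-1)·1 = 1
⇒ T^-3 L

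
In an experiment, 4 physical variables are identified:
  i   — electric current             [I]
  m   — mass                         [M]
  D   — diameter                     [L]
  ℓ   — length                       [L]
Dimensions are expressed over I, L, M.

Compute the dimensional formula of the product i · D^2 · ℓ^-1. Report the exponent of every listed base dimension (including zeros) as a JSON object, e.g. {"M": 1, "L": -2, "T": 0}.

{"I": 1, "L": 1, "M": 0}

Exponent matrix [I,L,M] × [i,m,D,ℓ]:
  I: [ 1  0  0  0]
  L: [ 0  0  1  1]
  M: [ 0  1  0  0]
  [I]: (1)·1+(2)·0+(-1)·0 = 1
  [L]: (1)·0+(2)·1+(-1)·1 = 1
  [M]: (1)·0+(2)·0+(-1)·0 = 0
⇒ I L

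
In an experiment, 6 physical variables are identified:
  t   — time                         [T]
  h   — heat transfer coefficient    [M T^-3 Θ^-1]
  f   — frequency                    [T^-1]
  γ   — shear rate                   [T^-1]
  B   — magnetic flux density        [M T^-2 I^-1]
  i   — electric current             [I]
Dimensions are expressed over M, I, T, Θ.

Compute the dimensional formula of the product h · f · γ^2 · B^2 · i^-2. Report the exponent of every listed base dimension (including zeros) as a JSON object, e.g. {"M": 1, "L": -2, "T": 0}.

Dimensional matrix (M×I×T×Θ by t×h×f×γ×B×i):
  M: [ 0  1  0  0  1  0]
  I: [ 0  0  0  0 -1  1]
  T: [ 1 -3 -1 -1 -2  0]
  Θ: [ 0 -1  0  0  0  0]
  [M]: (1)·1+(1)·0+(2)·0+(2)·1+(-2)·0 = 3
  [I]: (1)·0+(1)·0+(2)·0+(2)·-1+(-2)·1 = -4
  [T]: (1)·-3+(1)·-1+(2)·-1+(2)·-2+(-2)·0 = -10
  [Θ]: (1)·-1+(1)·0+(2)·0+(2)·0+(-2)·0 = -1
⇒ M^3 I^-4 T^-10 Θ^-1

{"M": 3, "I": -4, "T": -10, "Θ": -1}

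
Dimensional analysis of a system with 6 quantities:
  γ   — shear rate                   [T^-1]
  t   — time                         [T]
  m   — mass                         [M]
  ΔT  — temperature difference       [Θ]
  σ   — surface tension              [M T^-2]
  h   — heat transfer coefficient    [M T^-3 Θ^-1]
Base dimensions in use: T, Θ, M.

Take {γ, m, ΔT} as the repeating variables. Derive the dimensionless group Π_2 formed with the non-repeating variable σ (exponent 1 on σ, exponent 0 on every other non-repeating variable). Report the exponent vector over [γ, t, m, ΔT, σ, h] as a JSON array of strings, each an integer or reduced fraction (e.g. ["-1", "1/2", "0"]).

Exponent matrix [T,Θ,M] × [γ,t,m,ΔT,σ,h]:
  T: [-1  1  0  0 -2 -3]
  Θ: [ 0  0  0  1  0 -1]
  M: [ 0  0  1  0  1  1]
Echelon form has 3 nonzero rows (pivots: γ,m,ΔT)
Pivot set = {γ,m,ΔT}, free = {t,σ,h}
RREF:
  r0: [   1   -1    0    0    2    3]
  r1: [   0    0    1    0    1    1]
  r2: [   0    0    0    1    0   -1]
Fix exponent of σ at 1, t at 0, h at 0; solve each RREF row for its pivot's exponent:
  r0: exp(γ) + (2)·1 = 0 ⇒ exp(γ) = -2
  r1: exp(m) + (1)·1 = 0 ⇒ exp(m) = -1
  r2: exp(ΔT) + (0)·1 = 0 ⇒ exp(ΔT) = 0
Π_2 = γ^-2 · m^-1 · σ

["-2", "0", "-1", "0", "1", "0"]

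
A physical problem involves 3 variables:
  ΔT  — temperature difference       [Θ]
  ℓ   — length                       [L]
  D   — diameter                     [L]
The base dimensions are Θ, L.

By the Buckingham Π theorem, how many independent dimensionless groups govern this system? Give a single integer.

Dimensional matrix (Θ×L by ΔT×ℓ×D):
  Θ: [ 1  0  0]
  L: [ 0  1  1]
Echelon form has 2 nonzero rows (pivots: ΔT,ℓ)
Π count = n − r = 3 − 2 = 1

1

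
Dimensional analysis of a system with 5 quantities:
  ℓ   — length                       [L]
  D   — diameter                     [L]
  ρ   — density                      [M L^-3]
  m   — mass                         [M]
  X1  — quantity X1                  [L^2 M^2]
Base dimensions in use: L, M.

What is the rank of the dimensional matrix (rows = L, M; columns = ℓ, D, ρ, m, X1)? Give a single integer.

2

Write exponents as rows L,M / cols ℓ,D,ρ,m,X1:
  L: [ 1  1 -3  0  2]
  M: [ 0  0  1  1  2]
Row reduction gives pivot columns ℓ,ρ; rank = 2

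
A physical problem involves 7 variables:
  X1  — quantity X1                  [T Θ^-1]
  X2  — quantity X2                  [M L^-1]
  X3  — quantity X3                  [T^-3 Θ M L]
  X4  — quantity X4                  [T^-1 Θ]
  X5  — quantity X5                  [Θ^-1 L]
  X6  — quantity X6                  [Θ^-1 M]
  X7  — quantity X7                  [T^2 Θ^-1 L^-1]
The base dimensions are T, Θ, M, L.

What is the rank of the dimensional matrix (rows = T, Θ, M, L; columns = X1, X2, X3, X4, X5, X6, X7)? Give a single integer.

3

Dimensional matrix (T×Θ×M×L by X1×X2×X3×X4×X5×X6×X7):
  T: [ 1  0 -3 -1  0  0  2]
  Θ: [-1  0  1  1 -1 -1 -1]
  M: [ 0  1  1  0  0  1  0]
  L: [ 0 -1  1  0  1  0 -1]
RREF → pivots at {X1,X2,X3} ⇒ r = 3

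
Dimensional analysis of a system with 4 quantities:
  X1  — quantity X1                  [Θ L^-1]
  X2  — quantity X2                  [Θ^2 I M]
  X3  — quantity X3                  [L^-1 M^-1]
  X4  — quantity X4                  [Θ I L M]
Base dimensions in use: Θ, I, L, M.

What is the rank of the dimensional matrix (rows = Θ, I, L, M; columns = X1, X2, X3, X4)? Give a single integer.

Exponent matrix [Θ,I,L,M] × [X1,X2,X3,X4]:
  Θ: [ 1  2  0  1]
  I: [ 0  1  0  1]
  L: [-1  0 -1  1]
  M: [ 0  1 -1  1]
Row reduction gives pivot columns X1,X2,X3; rank = 3

3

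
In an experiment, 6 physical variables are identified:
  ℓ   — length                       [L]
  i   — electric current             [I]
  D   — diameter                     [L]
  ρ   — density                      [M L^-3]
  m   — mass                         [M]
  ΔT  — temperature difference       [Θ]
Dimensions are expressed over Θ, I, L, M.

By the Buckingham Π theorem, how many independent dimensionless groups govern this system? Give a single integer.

2

Write exponents as rows Θ,I,L,M / cols ℓ,i,D,ρ,m,ΔT:
  Θ: [ 0  0  0  0  0  1]
  I: [ 0  1  0  0  0  0]
  L: [ 1  0  1 -3  0  0]
  M: [ 0  0  0  1  1  0]
RREF → pivots at {ℓ,i,ρ,ΔT} ⇒ r = 4
n=6, r=4 ⇒ 2 dimensionless groups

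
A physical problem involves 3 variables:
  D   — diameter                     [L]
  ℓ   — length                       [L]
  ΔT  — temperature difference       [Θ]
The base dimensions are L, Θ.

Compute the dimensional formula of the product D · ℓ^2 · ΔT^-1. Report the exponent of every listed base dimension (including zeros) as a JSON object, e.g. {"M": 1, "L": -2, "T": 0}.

Write exponents as rows L,Θ / cols D,ℓ,ΔT:
  L: [ 1  1  0]
  Θ: [ 0  0  1]
  [L]: (1)·1+(2)·1+(-1)·0 = 3
  [Θ]: (1)·0+(2)·0+(-1)·1 = -1
⇒ L^3 Θ^-1

{"L": 3, "Θ": -1}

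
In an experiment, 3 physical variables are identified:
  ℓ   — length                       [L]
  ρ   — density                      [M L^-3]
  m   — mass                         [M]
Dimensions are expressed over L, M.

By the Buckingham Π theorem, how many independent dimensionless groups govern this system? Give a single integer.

1

Write exponents as rows L,M / cols ℓ,ρ,m:
  L: [ 1 -3  0]
  M: [ 0  1  1]
Row reduction gives pivot columns ℓ,ρ; rank = 2
Π count = n − r = 3 − 2 = 1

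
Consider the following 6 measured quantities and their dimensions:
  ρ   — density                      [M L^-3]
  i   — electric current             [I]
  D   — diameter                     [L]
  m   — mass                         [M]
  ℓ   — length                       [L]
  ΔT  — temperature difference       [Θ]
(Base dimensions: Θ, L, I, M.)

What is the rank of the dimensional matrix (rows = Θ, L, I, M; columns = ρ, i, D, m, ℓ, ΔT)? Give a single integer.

4

Dimensional matrix (Θ×L×I×M by ρ×i×D×m×ℓ×ΔT):
  Θ: [ 0  0  0  0  0  1]
  L: [-3  0  1  0  1  0]
  I: [ 0  1  0  0  0  0]
  M: [ 1  0  0  1  0  0]
RREF → pivots at {ρ,i,D,ΔT} ⇒ r = 4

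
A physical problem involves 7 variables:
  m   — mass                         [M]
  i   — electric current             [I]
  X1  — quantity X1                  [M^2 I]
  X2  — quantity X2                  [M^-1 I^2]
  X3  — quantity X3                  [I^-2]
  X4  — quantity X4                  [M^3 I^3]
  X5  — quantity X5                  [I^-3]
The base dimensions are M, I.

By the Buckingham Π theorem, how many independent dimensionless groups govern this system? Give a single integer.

5

Write exponents as rows M,I / cols m,i,X1,X2,X3,X4,X5:
  M: [ 1  0  2 -1  0  3  0]
  I: [ 0  1  1  2 -2  3 -3]
Row reduction gives pivot columns m,i; rank = 2
7 vars − rank 2 = 5 Π groups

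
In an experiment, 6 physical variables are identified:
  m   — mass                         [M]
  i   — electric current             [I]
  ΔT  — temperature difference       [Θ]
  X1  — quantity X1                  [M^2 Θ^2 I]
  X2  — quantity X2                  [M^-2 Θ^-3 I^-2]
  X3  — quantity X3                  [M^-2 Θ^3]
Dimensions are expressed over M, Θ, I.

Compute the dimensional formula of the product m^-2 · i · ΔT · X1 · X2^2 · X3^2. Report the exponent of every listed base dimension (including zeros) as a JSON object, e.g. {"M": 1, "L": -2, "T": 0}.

Write exponents as rows M,Θ,I / cols m,i,ΔT,X1,X2,X3:
  M: [ 1  0  0  2 -2 -2]
  Θ: [ 0  0  1  2 -3  3]
  I: [ 0  1  0  1 -2  0]
  [M]: (-2)·1+(1)·0+(1)·0+(1)·2+(2)·-2+(2)·-2 = -8
  [Θ]: (-2)·0+(1)·0+(1)·1+(1)·2+(2)·-3+(2)·3 = 3
  [I]: (-2)·0+(1)·1+(1)·0+(1)·1+(2)·-2+(2)·0 = -2
⇒ M^-8 Θ^3 I^-2

{"M": -8, "Θ": 3, "I": -2}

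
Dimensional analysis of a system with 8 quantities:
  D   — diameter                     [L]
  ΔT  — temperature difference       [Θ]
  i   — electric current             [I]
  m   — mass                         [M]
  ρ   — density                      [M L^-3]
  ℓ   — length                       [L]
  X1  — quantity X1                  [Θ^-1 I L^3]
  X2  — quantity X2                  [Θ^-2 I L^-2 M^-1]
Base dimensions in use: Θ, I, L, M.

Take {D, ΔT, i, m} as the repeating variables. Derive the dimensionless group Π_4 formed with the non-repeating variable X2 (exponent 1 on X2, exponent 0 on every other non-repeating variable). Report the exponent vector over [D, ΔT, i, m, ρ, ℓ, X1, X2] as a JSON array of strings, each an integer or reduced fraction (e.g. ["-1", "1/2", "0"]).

Write exponents as rows Θ,I,L,M / cols D,ΔT,i,m,ρ,ℓ,X1,X2:
  Θ: [ 0  1  0  0  0  0 -1 -2]
  I: [ 0  0  1  0  0  0  1  1]
  L: [ 1  0  0  0 -3  1  3 -2]
  M: [ 0  0  0  1  1  0  0 -1]
Row reduction gives pivot columns D,ΔT,i,m; rank = 4
Pivot set = {D,ΔT,i,m}, free = {ρ,ℓ,X1,X2}
RREF:
  r0: [   1    0    0    0   -3    1    3   -2]
  r1: [   0    1    0    0    0    0   -1   -2]
  r2: [   0    0    1    0    0    0    1    1]
  r3: [   0    0    0    1    1    0    0   -1]
Fix exponent of X2 at 1, ρ at 0, ℓ at 0, X1 at 0; solve each RREF row for its pivot's exponent:
  r0: exp(D) + (-2)·1 = 0 ⇒ exp(D) = 2
  r1: exp(ΔT) + (-2)·1 = 0 ⇒ exp(ΔT) = 2
  r2: exp(i) + (1)·1 = 0 ⇒ exp(i) = -1
  r3: exp(m) + (-1)·1 = 0 ⇒ exp(m) = 1
Π_4 = D^2 · ΔT^2 · i^-1 · m · X2

["2", "2", "-1", "1", "0", "0", "0", "1"]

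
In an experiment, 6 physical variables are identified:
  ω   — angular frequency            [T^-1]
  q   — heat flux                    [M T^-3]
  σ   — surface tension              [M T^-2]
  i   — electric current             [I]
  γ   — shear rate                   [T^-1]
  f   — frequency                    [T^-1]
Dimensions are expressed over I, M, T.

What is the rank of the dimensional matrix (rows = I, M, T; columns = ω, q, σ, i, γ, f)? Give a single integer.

Dimensional matrix (I×M×T by ω×q×σ×i×γ×f):
  I: [ 0  0  0  1  0  0]
  M: [ 0  1  1  0  0  0]
  T: [-1 -3 -2  0 -1 -1]
Echelon form has 3 nonzero rows (pivots: ω,q,i)

3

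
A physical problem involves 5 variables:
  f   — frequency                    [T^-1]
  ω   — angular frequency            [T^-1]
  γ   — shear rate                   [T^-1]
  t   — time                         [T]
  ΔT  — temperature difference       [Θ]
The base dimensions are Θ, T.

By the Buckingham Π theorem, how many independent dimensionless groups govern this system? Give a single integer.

3

Write exponents as rows Θ,T / cols f,ω,γ,t,ΔT:
  Θ: [ 0  0  0  0  1]
  T: [-1 -1 -1  1  0]
Echelon form has 2 nonzero rows (pivots: f,ΔT)
n=5, r=2 ⇒ 3 dimensionless groups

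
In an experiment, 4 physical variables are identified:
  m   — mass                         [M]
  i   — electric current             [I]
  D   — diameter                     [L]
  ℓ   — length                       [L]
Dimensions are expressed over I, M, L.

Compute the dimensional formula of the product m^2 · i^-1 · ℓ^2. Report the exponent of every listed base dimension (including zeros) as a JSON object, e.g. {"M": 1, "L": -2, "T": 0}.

{"I": -1, "M": 2, "L": 2}

Exponent matrix [I,M,L] × [m,i,D,ℓ]:
  I: [ 0  1  0  0]
  M: [ 1  0  0  0]
  L: [ 0  0  1  1]
  [I]: (2)·0+(-1)·1+(2)·0 = -1
  [M]: (2)·1+(-1)·0+(2)·0 = 2
  [L]: (2)·0+(-1)·0+(2)·1 = 2
⇒ I^-1 M^2 L^2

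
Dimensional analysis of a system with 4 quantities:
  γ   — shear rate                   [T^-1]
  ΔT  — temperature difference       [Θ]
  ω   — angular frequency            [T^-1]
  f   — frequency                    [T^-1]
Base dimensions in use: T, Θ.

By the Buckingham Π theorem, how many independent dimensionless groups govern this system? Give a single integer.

Dimensional matrix (T×Θ by γ×ΔT×ω×f):
  T: [-1  0 -1 -1]
  Θ: [ 0  1  0  0]
Row reduction gives pivot columns γ,ΔT; rank = 2
Π count = n − r = 4 − 2 = 2

2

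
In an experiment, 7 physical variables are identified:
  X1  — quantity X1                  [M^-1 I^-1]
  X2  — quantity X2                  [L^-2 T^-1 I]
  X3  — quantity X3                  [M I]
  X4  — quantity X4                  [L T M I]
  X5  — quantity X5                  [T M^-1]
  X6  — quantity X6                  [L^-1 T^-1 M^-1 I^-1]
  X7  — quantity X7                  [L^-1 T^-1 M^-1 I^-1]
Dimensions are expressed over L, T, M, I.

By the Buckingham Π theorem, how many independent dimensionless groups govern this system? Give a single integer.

4

Dimensional matrix (L×T×M×I by X1×X2×X3×X4×X5×X6×X7):
  L: [ 0 -2  0  1  0 -1 -1]
  T: [ 0 -1  0  1  1 -1 -1]
  M: [-1  0  1  1 -1 -1 -1]
  I: [-1  1  1  1  0 -1 -1]
Row reduction gives pivot columns X1,X2,X4; rank = 3
7 vars − rank 3 = 4 Π groups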